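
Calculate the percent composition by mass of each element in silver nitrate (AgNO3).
Ag: 63.50%, N: 8.25%, O: 28.26%

Molar mass of AgNO3 = 169.88 g/mol
% Ag = (1 × 107.87) / 169.88 × 100% = 107.87 / 169.88 × 100% = 63.50%
% N = (1 × 14.01) / 169.88 × 100% = 14.01 / 169.88 × 100% = 8.25%
% O = (3 × 16.0) / 169.88 × 100% = 48 / 169.88 × 100% = 28.26%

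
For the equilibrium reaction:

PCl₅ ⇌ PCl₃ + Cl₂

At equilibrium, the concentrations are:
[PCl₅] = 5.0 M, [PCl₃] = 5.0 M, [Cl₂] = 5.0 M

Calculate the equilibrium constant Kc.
K_c = 5.0000

Kc = ([PCl₃] × [Cl₂]) / ([PCl₅])
   = ((5.0)·(5.0)) / ((5.0))
   = 25 / 5 = 5.0000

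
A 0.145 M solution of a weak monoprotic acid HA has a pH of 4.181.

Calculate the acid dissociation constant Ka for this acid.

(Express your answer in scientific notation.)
K_a = 3.00e-08

[H⁺] = 10^(−pH) = 10^(−4.181) = 6.592e-05 M. For HA ⇌ H⁺ + A⁻, Ka = x²/(C − x) = (6.592e-05)²/(0.145 − 6.592e-05) = 3.00e-08.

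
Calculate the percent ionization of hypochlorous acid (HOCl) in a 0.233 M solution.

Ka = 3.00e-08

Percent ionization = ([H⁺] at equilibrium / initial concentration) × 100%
Percent ionization = 0.0359%

Let x = [H⁺]. Ka = x²/(C - x) ⇒ x² + (3.00e-08)x - (3.00e-08)(0.233) = 0. x = 8.3591e-05. Percent = (8.3591e-05/0.233) × 100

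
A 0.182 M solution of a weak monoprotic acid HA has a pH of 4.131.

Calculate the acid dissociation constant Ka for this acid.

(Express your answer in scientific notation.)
K_a = 3.01e-08

[H⁺] = 10^(−pH) = 10^(−4.131) = 7.396e-05 M. For HA ⇌ H⁺ + A⁻, Ka = x²/(C − x) = (7.396e-05)²/(0.182 − 7.396e-05) = 3.01e-08.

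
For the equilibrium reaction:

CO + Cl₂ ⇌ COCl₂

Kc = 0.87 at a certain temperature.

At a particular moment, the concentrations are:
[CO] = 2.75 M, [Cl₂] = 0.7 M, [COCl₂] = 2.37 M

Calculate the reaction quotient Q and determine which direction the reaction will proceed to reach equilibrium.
Q = 1.231, Q > K, reaction proceeds reverse (toward reactants)

Q = ([COCl₂]) / ([CO] × [Cl₂])
  = ((2.37)) / ((2.75)·(0.7)) = 2.37/1.925 = 1.231
Since Q = 1.231 > Kc = 0.87, the reaction proceeds reverse (toward reactants) to reach equilibrium.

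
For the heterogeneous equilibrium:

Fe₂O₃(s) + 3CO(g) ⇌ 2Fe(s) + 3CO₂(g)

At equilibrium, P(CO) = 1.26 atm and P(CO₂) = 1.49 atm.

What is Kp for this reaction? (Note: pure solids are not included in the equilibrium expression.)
K_p = 1.654

Solids (Fe₂O₃, Fe) are excluded.
Kp = P(CO₂)³/P(CO)³ = (1.49)³/(1.26)³ = 3.308/2 = 1.654.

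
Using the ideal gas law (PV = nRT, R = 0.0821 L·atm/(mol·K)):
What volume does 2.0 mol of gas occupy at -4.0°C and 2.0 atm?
T = -4.0°C + 273.15 = 269.15 K
V = nRT/P = (2.0 × 0.0821 × 269.15) / 2.0
V = 22.10 L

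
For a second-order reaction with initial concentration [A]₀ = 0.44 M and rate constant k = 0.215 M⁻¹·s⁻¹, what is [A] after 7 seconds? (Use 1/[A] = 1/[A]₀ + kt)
0.2647 M

1/[A] = 1/[A]₀ + k·t = 1/0.44 + (0.215)·(7) = 2.2727 + 1.5050 = 3.7777
[A] = 1/3.7777 = 0.2647 M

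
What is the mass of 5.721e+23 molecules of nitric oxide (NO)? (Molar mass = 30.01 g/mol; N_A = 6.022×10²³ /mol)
Moles = 5.721e+23 ÷ 6.022×10²³ = 0.950017 mol
Mass = 0.950017 mol × 30.01 g/mol = 28.51 g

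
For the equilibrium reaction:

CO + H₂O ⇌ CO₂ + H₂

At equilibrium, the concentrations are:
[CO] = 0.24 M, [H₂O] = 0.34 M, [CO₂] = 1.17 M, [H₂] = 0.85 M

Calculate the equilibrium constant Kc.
K_c = 12.1875

Kc = ([CO₂] × [H₂]) / ([CO] × [H₂O])
   = ((1.17)·(0.85)) / ((0.24)·(0.34))
   = 0.9945 / 0.0816 = 12.1875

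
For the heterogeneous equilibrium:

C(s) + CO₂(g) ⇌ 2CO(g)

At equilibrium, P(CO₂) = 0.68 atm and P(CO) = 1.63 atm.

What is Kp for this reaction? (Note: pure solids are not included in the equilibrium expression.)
K_p = 3.907

Solid C is excluded.
Kp = P(CO)²/P(CO₂) = (1.63)²/0.68 = 2.657/0.68 = 3.907.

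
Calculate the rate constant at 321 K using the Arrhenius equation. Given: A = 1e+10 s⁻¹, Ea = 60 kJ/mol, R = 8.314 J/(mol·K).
1.72e+00 s⁻¹

k = A·exp(-Ea/(R·T)) = 1e+10·exp(-60000/(8.314·321)) = 1e+10·exp(-22.4821) = 1e+10·1.7225e-10 = 1.72e+00 s⁻¹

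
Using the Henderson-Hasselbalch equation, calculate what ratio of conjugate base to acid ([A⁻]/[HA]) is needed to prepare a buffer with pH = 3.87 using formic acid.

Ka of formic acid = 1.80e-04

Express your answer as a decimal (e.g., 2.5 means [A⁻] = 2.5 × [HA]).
[A⁻]/[HA] = 1.334

pKa = −log(1.80e-04) = 3.7447. pH = pKa + log([A⁻]/[HA]). 3.87 = 3.7447 + log(ratio). log(ratio) = 3.87 − 3.7447 = 0.1253. ratio = 10^(0.1253) = 1.334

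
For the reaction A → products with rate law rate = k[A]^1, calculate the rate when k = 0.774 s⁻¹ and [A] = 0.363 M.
0.281 M/s

rate = k·[A]^1 = 0.774·(0.363)^1 = 0.774·0.363 = 0.281 M/s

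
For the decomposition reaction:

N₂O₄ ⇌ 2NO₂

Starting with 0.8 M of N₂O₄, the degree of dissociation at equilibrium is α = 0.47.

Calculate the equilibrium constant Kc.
K_c = 1.3337

x = α·[A]₀ = 0.47 × 0.8 = 0.376 M dissociated.
At eq: [N₂O₄] = 0.8 − 0.376 = 0.424 M; [NO₂] = 2x = 0.752 M.
Kc = [NO₂]²/[N₂O₄] = (0.752)²/0.424 = 1.334.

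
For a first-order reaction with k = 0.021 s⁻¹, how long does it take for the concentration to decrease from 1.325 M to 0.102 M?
122.10 s

From ln[A] = ln[A]₀ - k·t: t = ln([A]₀/[A])/k = ln(1.325/0.102)/0.021 = ln(12.9902)/0.021 = 2.5642/0.021 = 122.10 s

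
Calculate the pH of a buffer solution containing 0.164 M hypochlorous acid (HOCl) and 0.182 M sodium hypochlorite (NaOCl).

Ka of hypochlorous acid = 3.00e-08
pH = 7.57

pKa = -log(3.00e-08) = 7.52. pH = pKa + log([A⁻]/[HA]) = 7.52 + log(0.182/0.164)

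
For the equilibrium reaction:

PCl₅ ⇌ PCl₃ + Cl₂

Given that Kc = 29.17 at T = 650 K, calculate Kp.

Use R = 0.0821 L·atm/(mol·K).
K_p = 1.56e+03

Δn = (moles gaseous products) − (moles gaseous reactants) = 1
T = 650 K; RT = 0.0821 × 650 = 53.365
Kp = Kc·(RT)^Δn = 29.17 × (53.365)^1 = 29.17 × 53.365 = 1.56e+03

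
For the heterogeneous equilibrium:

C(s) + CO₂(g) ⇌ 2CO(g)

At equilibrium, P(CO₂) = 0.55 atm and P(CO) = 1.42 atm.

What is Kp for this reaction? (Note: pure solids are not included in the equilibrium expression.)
K_p = 3.666

Solid C is excluded.
Kp = P(CO)²/P(CO₂) = (1.42)²/0.55 = 2.016/0.55 = 3.666.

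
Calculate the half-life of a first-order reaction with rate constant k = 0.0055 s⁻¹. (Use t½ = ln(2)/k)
126.03 s

t½ = ln(2)/k = 0.6931/0.0055 = 126.03 s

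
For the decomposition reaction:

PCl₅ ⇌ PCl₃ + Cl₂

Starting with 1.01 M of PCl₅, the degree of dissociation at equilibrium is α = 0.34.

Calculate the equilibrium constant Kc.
K_c = 0.1769

x = α·[A]₀ = 0.34 × 1.01 = 0.3434 M dissociated.
At eq: [PCl₅] = 1.01 − 0.3434 = 0.6666 M; [PCl₃] = [Cl₂] = x = 0.3434 M.
Kc = [PCl₃][Cl₂]/[PCl₅] = (0.3434)²/0.6666 = 0.1769.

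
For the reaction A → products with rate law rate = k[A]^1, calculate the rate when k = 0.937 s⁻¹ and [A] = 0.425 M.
0.3982 M/s

rate = k·[A]^1 = 0.937·(0.425)^1 = 0.937·0.425 = 0.3982 M/s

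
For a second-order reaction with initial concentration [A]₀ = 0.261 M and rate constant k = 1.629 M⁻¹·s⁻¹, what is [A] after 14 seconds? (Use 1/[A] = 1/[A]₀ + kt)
0.0375 M

1/[A] = 1/[A]₀ + k·t = 1/0.261 + (1.629)·(14) = 3.8314 + 22.8060 = 26.6374
[A] = 1/26.6374 = 0.0375 M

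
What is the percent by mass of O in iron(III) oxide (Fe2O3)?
Mass of O in formula = 16.0 × 3 = 48 g/mol
Molar mass = 159.7 g/mol
% O = (48/159.7) × 100% = 30.06%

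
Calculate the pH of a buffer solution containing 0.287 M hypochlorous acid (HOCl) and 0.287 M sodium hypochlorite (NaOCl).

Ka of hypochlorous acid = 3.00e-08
pH = 7.52

pKa = -log(3.00e-08) = 7.52. pH = pKa + log([A⁻]/[HA]) = 7.52 + log(0.287/0.287)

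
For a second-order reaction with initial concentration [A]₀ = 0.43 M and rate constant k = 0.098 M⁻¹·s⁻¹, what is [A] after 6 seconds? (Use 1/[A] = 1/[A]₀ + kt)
0.3432 M

1/[A] = 1/[A]₀ + k·t = 1/0.43 + (0.098)·(6) = 2.3256 + 0.5880 = 2.9136
[A] = 1/2.9136 = 0.3432 M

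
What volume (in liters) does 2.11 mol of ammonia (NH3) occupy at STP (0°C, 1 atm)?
At STP, 1 mol of gas occupies 22.4 L
Volume = 2.11 mol × 22.4 L/mol = 47.26 L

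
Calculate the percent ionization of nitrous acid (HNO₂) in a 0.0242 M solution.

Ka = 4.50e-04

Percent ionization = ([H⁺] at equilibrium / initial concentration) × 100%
Percent ionization = 12.7%

Let x = [H⁺]. Ka = x²/(C - x) ⇒ x² + (4.50e-04)x - (4.50e-04)(0.0242) = 0. x = 3.0827e-03. Percent = (3.0827e-03/0.0242) × 100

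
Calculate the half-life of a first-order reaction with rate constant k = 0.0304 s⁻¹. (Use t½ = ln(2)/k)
22.80 s

t½ = ln(2)/k = 0.6931/0.0304 = 22.80 s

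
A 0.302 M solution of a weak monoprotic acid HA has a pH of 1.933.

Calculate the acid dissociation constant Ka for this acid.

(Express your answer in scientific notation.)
K_a = 4.69e-04

[H⁺] = 10^(−pH) = 10^(−1.933) = 1.167e-02 M. For HA ⇌ H⁺ + A⁻, Ka = x²/(C − x) = (1.167e-02)²/(0.302 − 1.167e-02) = 4.69e-04.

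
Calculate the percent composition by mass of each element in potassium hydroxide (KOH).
K: 69.68%, O: 28.52%, H: 1.80%

Molar mass of KOH = 56.11 g/mol
% K = (1 × 39.1) / 56.11 × 100% = 39.1 / 56.11 × 100% = 69.68%
% O = (1 × 16.0) / 56.11 × 100% = 16 / 56.11 × 100% = 28.52%
% H = (1 × 1.008) / 56.11 × 100% = 1.008 / 56.11 × 100% = 1.80%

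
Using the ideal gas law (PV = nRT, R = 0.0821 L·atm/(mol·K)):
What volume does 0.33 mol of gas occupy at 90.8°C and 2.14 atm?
T = 90.8°C + 273.15 = 363.95 K
V = nRT/P = (0.33 × 0.0821 × 363.95) / 2.14
V = 4.61 L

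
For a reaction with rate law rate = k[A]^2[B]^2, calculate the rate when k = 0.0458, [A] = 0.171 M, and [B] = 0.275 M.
0.0001013 M/s

rate = k·[A]^2·[B]^2 = 0.0458·(0.171)^2·(0.275)^2 = 0.0458·0.029241·0.075625 = 0.0001013 M/s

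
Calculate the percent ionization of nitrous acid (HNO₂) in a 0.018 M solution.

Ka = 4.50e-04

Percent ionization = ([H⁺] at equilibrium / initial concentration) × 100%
Percent ionization = 14.6%

Let x = [H⁺]. Ka = x²/(C - x) ⇒ x² + (4.50e-04)x - (4.50e-04)(0.018) = 0. x = 2.6299e-03. Percent = (2.6299e-03/0.018) × 100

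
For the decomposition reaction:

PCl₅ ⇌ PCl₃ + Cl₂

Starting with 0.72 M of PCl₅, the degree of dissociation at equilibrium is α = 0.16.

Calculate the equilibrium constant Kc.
K_c = 0.0219

x = α·[A]₀ = 0.16 × 0.72 = 0.1152 M dissociated.
At eq: [PCl₅] = 0.72 − 0.1152 = 0.6048 M; [PCl₃] = [Cl₂] = x = 0.1152 M.
Kc = [PCl₃][Cl₂]/[PCl₅] = (0.1152)²/0.6048 = 0.02194.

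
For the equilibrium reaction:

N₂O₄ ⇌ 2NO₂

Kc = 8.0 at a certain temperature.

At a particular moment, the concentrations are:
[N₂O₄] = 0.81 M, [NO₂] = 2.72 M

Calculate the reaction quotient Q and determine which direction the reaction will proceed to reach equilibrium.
Q = 9.134, Q > K, reaction proceeds reverse (toward reactants)

Q = ([NO₂]^2) / ([N₂O₄])
  = ((2.72)^2) / ((0.81)) = 7.3984/0.81 = 9.134
Since Q = 9.134 > Kc = 8.0, the reaction proceeds reverse (toward reactants) to reach equilibrium.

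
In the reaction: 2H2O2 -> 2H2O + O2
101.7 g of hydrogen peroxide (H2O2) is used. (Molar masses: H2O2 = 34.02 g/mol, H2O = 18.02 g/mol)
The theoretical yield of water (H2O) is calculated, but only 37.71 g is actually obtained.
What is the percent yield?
Moles of H2O2 = 101.7 g ÷ 34.02 g/mol = 2.98942 mol
Mole ratio: 2 mol H2O / 2 mol H2O2
Moles of H2O = 2.98942 × (2/2) = 2.98942 mol
Theoretical yield = 2.98942 mol × 18.02 g/mol = 53.869 g
Actual yield = 37.71 g
Percent yield = (37.71 / 53.869) × 100% = 70.0%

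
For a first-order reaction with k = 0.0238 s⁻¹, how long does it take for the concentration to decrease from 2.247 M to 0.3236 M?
81.42 s

From ln[A] = ln[A]₀ - k·t: t = ln([A]₀/[A])/k = ln(2.247/0.3236)/0.0238 = ln(6.9438)/0.0238 = 1.9378/0.0238 = 81.42 s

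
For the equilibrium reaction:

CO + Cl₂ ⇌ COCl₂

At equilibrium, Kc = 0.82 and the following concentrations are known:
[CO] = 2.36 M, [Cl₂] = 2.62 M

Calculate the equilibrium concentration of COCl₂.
[COCl₂] = 5.0702 M

Kc = ([COCl₂]) / ([CO] × [Cl₂]) = 0.82
[COCl₂]^1 = Kc · (reactant terms)/(other product terms) = 0.82 · 6.1832 / 1 = 5.0702
[COCl₂] = 5.0702 M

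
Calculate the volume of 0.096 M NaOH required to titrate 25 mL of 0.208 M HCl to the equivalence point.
V_{base} = 54.2 mL

At equivalence: moles acid = moles base.
moles HCl = 0.208 M × 0.025 L = 0.0052 mol
V_NaOH = 0.0052 mol ÷ 0.096 M = 0.05417 L = 54.2 mL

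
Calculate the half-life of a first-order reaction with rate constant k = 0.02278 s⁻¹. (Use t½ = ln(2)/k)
30.43 s

t½ = ln(2)/k = 0.6931/0.02278 = 30.43 s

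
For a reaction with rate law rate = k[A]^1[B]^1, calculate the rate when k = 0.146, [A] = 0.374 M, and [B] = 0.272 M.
0.01485 M/s

rate = k·[A]^1·[B]^1 = 0.146·(0.374)^1·(0.272)^1 = 0.146·0.374·0.272 = 0.01485 M/s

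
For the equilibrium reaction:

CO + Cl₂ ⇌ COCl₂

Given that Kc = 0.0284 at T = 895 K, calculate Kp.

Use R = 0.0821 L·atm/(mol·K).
K_p = 3.87e-04

Δn = (moles gaseous products) − (moles gaseous reactants) = -1
T = 895 K; RT = 0.0821 × 895 = 73.4795
Kp = Kc·(RT)^Δn = 0.0284 × (73.4795)^-1 = 0.0284 × 0.0136092 = 3.87e-04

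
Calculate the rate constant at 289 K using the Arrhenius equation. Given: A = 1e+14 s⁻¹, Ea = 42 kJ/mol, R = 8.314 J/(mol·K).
2.56e+06 s⁻¹

k = A·exp(-Ea/(R·T)) = 1e+14·exp(-42000/(8.314·289)) = 1e+14·exp(-17.4800) = 1e+14·2.5617e-08 = 2.56e+06 s⁻¹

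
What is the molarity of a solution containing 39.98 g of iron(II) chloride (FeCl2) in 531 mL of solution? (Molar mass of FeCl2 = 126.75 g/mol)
Moles of FeCl2 = 39.98 g ÷ 126.75 g/mol = 0.315424 mol
Volume = 531 mL = 0.531 L
Molarity = 0.315424 mol ÷ 0.531 L = 0.594 M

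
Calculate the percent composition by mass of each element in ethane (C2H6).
C: 79.88%, H: 20.11%

Molar mass of C2H6 = 30.07 g/mol
% C = (2 × 12.01) / 30.07 × 100% = 24.02 / 30.07 × 100% = 79.88%
% H = (6 × 1.008) / 30.07 × 100% = 6.048 / 30.07 × 100% = 20.11%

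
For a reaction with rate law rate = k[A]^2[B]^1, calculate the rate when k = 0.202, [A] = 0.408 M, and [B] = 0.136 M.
0.004573 M/s

rate = k·[A]^2·[B]^1 = 0.202·(0.408)^2·(0.136)^1 = 0.202·0.166464·0.136 = 0.004573 M/s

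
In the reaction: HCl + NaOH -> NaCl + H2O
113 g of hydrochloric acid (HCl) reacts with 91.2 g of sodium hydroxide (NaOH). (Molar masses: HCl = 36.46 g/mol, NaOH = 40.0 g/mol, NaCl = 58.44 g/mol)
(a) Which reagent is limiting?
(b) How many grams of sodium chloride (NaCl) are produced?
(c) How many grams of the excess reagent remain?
(a) NaOH, (b) 133.2 g, (c) 29.87 g

Moles of HCl = 113 g ÷ 36.46 g/mol = 3.09929 mol
Moles of NaOH = 91.2 g ÷ 40.0 g/mol = 2.28 mol
Moles ÷ coefficient: HCl: 3.09929/1 = 3.099, NaOH: 2.28/1 = 2.28
(a) NaOH has the smaller value, so NaOH is the limiting reagent.
(b) Moles of NaCl = 2.28 mol NaOH × (1/1) = 2.28 mol; mass = 2.28 mol × 58.44 g/mol = 133.2 g
(c) HCl consumed = 2.28 × (1/1) = 2.28 mol; remaining = 3.09929 − 2.28 = 0.819287 mol; mass = 0.819287 mol × 36.46 g/mol = 29.87 g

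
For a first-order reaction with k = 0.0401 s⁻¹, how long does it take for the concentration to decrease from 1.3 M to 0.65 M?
17.29 s

From ln[A] = ln[A]₀ - k·t: t = ln([A]₀/[A])/k = ln(1.3/0.65)/0.0401 = ln(2.0000)/0.0401 = 0.6931/0.0401 = 17.29 s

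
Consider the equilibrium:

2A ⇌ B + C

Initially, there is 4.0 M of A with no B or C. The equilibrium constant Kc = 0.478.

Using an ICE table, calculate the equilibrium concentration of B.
[B] = 1.161 M

ICE: [A] = 4.0 − 2x, [B] = [C] = x.
Kc = x²/(4.0 − 2x)² = 0.478 ⇒ √Kc = x/(4.0 − 2x).
x = √0.478·4.0/(1 + 2√0.478) = 0.69138·4.0/2.3828 = 1.1606.
[B] = x = 1.161 M.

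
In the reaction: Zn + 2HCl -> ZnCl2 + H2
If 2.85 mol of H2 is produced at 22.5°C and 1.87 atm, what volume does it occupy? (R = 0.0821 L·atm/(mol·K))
T = 22.5°C + 273.15 = 295.65 K
V = nRT/P = (2.85 × 0.0821 × 295.65) / 1.87
V = 36.99 L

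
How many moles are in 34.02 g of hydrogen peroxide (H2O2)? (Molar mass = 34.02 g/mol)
Moles = 34.02 g ÷ 34.02 g/mol = 1 mol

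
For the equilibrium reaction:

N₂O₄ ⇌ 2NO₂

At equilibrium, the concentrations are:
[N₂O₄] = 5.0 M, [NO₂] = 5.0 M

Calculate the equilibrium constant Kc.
K_c = 5.0000

Kc = ([NO₂]^2) / ([N₂O₄])
   = ((5.0)^2) / ((5.0))
   = 25 / 5 = 5.0000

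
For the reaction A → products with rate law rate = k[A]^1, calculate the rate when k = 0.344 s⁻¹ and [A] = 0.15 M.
0.0516 M/s

rate = k·[A]^1 = 0.344·(0.15)^1 = 0.344·0.15 = 0.0516 M/s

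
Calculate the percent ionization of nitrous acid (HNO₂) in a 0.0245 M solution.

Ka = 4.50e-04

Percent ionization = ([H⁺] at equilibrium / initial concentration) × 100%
Percent ionization = 12.7%

Let x = [H⁺]. Ka = x²/(C - x) ⇒ x² + (4.50e-04)x - (4.50e-04)(0.0245) = 0. x = 3.1030e-03. Percent = (3.1030e-03/0.0245) × 100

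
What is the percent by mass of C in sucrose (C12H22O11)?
Mass of C in formula = 12.01 × 12 = 144.12 g/mol
Molar mass = 342.3 g/mol
% C = (144.12/342.3) × 100% = 42.10%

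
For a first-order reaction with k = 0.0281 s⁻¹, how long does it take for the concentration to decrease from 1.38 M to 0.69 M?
24.67 s

From ln[A] = ln[A]₀ - k·t: t = ln([A]₀/[A])/k = ln(1.38/0.69)/0.0281 = ln(2.0000)/0.0281 = 0.6931/0.0281 = 24.67 s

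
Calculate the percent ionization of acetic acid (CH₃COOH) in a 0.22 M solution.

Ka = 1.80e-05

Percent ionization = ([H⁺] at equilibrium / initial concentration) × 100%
Percent ionization = 0.9%

Let x = [H⁺]. Ka = x²/(C - x) ⇒ x² + (1.80e-05)x - (1.80e-05)(0.22) = 0. x = 1.9810e-03. Percent = (1.9810e-03/0.22) × 100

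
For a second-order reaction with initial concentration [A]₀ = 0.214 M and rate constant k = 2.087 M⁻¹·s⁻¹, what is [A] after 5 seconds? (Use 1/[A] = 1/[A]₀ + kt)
0.0662 M

1/[A] = 1/[A]₀ + k·t = 1/0.214 + (2.087)·(5) = 4.6729 + 10.4350 = 15.1079
[A] = 1/15.1079 = 0.0662 M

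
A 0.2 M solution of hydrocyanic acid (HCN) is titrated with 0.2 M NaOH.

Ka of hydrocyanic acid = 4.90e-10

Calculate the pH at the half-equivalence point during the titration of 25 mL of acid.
pH = pKa = 9.31

At the half-equivalence point, [HA] = [A⁻], so by Henderson–Hasselbalch pH = pKa + log(1) = pKa.
pKa = −log(4.90e-10) = 9.31.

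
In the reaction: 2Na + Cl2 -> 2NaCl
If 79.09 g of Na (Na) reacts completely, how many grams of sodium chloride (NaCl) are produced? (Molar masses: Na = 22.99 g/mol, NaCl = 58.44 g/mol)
Moles of Na = 79.09 g ÷ 22.99 g/mol = 3.44019 mol
Mole ratio: 2 mol NaCl / 2 mol Na
Moles of NaCl = 3.44019 × (2/2) = 3.44019 mol
Mass of NaCl = 3.44019 mol × 58.44 g/mol = 201 g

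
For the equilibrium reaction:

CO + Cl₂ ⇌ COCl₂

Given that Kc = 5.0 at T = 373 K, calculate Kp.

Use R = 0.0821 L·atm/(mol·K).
K_p = 0.1633

Δn = (moles gaseous products) − (moles gaseous reactants) = -1
T = 373 K; RT = 0.0821 × 373 = 30.6233
Kp = Kc·(RT)^Δn = 5.0 × (30.6233)^-1 = 5.0 × 0.0326549 = 0.1633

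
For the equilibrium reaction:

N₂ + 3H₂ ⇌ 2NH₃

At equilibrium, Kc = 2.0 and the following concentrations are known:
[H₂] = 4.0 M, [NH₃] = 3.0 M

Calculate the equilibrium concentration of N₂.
[N₂] = 0.0703 M

Kc = ([NH₃]^2) / ([N₂] × [H₂]^3) = 2.0
[N₂]^1 = (product terms)/(Kc · other reactant terms) = 9 / (2.0 · 64) = 0.070312
[N₂] = 0.0703 M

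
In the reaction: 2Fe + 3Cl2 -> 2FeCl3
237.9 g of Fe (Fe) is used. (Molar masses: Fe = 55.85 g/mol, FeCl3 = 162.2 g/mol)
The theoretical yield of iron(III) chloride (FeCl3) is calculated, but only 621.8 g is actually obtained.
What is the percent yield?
Moles of Fe = 237.9 g ÷ 55.85 g/mol = 4.25962 mol
Mole ratio: 2 mol FeCl3 / 2 mol Fe
Moles of FeCl3 = 4.25962 × (2/2) = 4.25962 mol
Theoretical yield = 4.25962 mol × 162.2 g/mol = 690.91 g
Actual yield = 621.8 g
Percent yield = (621.8 / 690.91) × 100% = 90.0%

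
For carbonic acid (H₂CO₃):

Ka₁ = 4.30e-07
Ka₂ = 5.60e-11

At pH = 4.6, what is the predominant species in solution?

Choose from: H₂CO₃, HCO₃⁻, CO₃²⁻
H₂CO₃

pKa1 = 6.37, pKa2 = 10.25. Each pKa is the crossover between adjacent species; pH = 4.6 lies in the region where H₂CO₃ predominates.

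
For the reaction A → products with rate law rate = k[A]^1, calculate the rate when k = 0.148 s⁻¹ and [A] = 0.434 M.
0.06423 M/s

rate = k·[A]^1 = 0.148·(0.434)^1 = 0.148·0.434 = 0.06423 M/s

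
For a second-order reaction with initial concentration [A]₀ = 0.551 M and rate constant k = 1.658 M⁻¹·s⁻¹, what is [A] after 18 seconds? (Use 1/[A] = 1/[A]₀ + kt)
0.0316 M

1/[A] = 1/[A]₀ + k·t = 1/0.551 + (1.658)·(18) = 1.8149 + 29.8440 = 31.6589
[A] = 1/31.6589 = 0.0316 M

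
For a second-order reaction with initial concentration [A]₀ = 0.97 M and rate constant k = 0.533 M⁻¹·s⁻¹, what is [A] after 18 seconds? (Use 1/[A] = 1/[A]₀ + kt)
0.0941 M

1/[A] = 1/[A]₀ + k·t = 1/0.97 + (0.533)·(18) = 1.0309 + 9.5940 = 10.6249
[A] = 1/10.6249 = 0.0941 M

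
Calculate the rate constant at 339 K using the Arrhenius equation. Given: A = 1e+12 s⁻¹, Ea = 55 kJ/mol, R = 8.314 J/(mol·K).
3.35e+03 s⁻¹

k = A·exp(-Ea/(R·T)) = 1e+12·exp(-55000/(8.314·339)) = 1e+12·exp(-19.5143) = 1e+12·3.3500e-09 = 3.35e+03 s⁻¹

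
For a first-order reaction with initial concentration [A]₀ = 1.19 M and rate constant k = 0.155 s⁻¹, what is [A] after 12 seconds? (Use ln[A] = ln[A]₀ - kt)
0.1853 M

ln[A] = ln[A]₀ - k·t = ln(1.19) - (0.155)·(12) = 0.1740 - 1.8600 = -1.6860
[A] = e^(-1.6860) = 0.1853 M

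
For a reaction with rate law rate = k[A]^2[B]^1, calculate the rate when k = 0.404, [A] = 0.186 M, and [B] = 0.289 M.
0.004039 M/s

rate = k·[A]^2·[B]^1 = 0.404·(0.186)^2·(0.289)^1 = 0.404·0.034596·0.289 = 0.004039 M/s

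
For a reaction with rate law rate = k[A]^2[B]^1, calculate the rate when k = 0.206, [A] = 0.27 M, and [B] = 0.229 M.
0.003439 M/s

rate = k·[A]^2·[B]^1 = 0.206·(0.27)^2·(0.229)^1 = 0.206·0.0729·0.229 = 0.003439 M/s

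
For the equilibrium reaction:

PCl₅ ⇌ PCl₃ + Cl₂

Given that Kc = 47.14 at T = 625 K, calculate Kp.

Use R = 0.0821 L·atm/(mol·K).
K_p = 2.42e+03

Δn = (moles gaseous products) − (moles gaseous reactants) = 1
T = 625 K; RT = 0.0821 × 625 = 51.3125
Kp = Kc·(RT)^Δn = 47.14 × (51.3125)^1 = 47.14 × 51.3125 = 2.42e+03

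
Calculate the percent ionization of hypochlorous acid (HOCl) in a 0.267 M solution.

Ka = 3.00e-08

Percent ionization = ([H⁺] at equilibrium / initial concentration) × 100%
Percent ionization = 0.0335%

Let x = [H⁺]. Ka = x²/(C - x) ⇒ x² + (3.00e-08)x - (3.00e-08)(0.267) = 0. x = 8.9484e-05. Percent = (8.9484e-05/0.267) × 100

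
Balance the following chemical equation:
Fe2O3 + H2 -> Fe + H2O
Balanced equation:
Fe2O3 + 3H2 -> 2Fe + 3H2O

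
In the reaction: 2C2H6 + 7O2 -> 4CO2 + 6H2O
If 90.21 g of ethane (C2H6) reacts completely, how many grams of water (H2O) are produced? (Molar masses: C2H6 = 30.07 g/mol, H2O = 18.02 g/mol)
Moles of C2H6 = 90.21 g ÷ 30.07 g/mol = 3 mol
Mole ratio: 6 mol H2O / 2 mol C2H6
Moles of H2O = 3 × (6/2) = 9 mol
Mass of H2O = 9 mol × 18.02 g/mol = 162.2 g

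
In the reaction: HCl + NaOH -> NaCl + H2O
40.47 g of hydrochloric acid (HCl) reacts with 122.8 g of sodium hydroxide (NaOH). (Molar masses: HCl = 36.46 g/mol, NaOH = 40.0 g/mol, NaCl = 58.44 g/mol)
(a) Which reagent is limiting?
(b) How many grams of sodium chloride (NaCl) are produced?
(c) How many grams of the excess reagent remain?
(a) HCl, (b) 64.87 g, (c) 78.4 g

Moles of HCl = 40.47 g ÷ 36.46 g/mol = 1.10998 mol
Moles of NaOH = 122.8 g ÷ 40.0 g/mol = 3.07 mol
Moles ÷ coefficient: HCl: 1.10998/1 = 1.11, NaOH: 3.07/1 = 3.07
(a) HCl has the smaller value, so HCl is the limiting reagent.
(b) Moles of NaCl = 1.10998 mol HCl × (1/1) = 1.10998 mol; mass = 1.10998 mol × 58.44 g/mol = 64.87 g
(c) NaOH consumed = 1.10998 × (1/1) = 1.10998 mol; remaining = 3.07 − 1.10998 = 1.96002 mol; mass = 1.96002 mol × 40.0 g/mol = 78.4 g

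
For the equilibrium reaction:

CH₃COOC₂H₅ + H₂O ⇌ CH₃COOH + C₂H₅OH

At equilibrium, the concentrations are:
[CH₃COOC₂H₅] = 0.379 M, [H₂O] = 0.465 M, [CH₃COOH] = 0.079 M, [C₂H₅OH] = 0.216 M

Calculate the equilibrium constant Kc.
K_c = 0.0968

Kc = ([CH₃COOH] × [C₂H₅OH]) / ([CH₃COOC₂H₅] × [H₂O])
   = ((0.079)·(0.216)) / ((0.379)·(0.465))
   = 0.017064 / 0.17624 = 0.0968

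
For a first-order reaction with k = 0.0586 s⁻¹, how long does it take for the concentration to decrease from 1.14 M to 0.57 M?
11.83 s

From ln[A] = ln[A]₀ - k·t: t = ln([A]₀/[A])/k = ln(1.14/0.57)/0.0586 = ln(2.0000)/0.0586 = 0.6931/0.0586 = 11.83 s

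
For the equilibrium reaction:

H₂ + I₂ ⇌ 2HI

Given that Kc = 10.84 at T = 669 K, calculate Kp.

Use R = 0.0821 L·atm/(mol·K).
K_p = 10.8400

Δn = (moles gaseous products) − (moles gaseous reactants) = 0
T = 669 K; RT = 0.0821 × 669 = 54.9249
Kp = Kc·(RT)^Δn = 10.84 × (54.9249)^0 = 10.84 × 1 = 10.8400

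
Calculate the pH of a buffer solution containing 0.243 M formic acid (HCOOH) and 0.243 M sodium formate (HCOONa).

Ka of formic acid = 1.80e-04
pH = 3.74

pKa = -log(1.80e-04) = 3.74. pH = pKa + log([A⁻]/[HA]) = 3.74 + log(0.243/0.243)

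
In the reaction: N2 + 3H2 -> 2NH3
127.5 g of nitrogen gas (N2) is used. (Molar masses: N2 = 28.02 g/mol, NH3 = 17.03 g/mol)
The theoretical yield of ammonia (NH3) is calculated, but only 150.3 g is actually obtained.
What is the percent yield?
Moles of N2 = 127.5 g ÷ 28.02 g/mol = 4.55032 mol
Mole ratio: 2 mol NH3 / 1 mol N2
Moles of NH3 = 4.55032 × (2/1) = 9.10064 mol
Theoretical yield = 9.10064 mol × 17.03 g/mol = 154.98 g
Actual yield = 150.3 g
Percent yield = (150.3 / 154.98) × 100% = 97.0%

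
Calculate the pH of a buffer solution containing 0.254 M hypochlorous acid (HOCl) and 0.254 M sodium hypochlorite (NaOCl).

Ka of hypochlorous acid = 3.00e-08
pH = 7.52

pKa = -log(3.00e-08) = 7.52. pH = pKa + log([A⁻]/[HA]) = 7.52 + log(0.254/0.254)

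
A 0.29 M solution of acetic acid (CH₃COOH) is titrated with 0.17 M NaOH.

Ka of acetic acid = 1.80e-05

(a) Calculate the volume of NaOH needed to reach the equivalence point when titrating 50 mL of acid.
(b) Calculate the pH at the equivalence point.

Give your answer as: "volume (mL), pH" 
V = 85.3 mL, pH = 8.89

(a) At equivalence: moles acid = moles base.
moles acid = 0.29 × 0.05 = 0.0145 mol; V_NaOH = 0.0145/0.17 = 0.08529 L = 85.3 mL.
(b) At equivalence, all acid → conjugate base A⁻ at [A⁻] = 0.0145/0.1353 = 0.1072 M.
Kb = Kw/Ka = 1.0e-14/1.80e-05 = 5.556e-10; [OH⁻] = √(Kb·[A⁻]) = 7.716e-06; pOH = 5.11; pH = 14 − pOH = 8.89.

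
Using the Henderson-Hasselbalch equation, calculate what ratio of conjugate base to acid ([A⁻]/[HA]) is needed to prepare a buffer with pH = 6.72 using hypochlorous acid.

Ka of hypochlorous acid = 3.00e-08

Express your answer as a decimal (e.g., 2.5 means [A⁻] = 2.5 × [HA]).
[A⁻]/[HA] = 0.157

pKa = −log(3.00e-08) = 7.5229. pH = pKa + log([A⁻]/[HA]). 6.72 = 7.5229 + log(ratio). log(ratio) = 6.72 − 7.5229 = -0.8029. ratio = 10^(-0.8029) = 0.157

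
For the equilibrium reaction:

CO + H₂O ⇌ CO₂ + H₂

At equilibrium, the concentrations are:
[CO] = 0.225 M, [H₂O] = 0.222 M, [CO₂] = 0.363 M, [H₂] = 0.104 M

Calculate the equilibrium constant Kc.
K_c = 0.7558

Kc = ([CO₂] × [H₂]) / ([CO] × [H₂O])
   = ((0.363)·(0.104)) / ((0.225)·(0.222))
   = 0.037752 / 0.04995 = 0.7558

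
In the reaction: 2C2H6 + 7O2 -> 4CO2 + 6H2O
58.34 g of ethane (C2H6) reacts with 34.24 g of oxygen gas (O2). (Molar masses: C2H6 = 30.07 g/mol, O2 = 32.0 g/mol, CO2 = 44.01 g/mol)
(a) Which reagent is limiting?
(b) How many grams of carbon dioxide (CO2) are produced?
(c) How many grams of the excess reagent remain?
(a) O2, (b) 26.91 g, (c) 49.15 g

Moles of C2H6 = 58.34 g ÷ 30.07 g/mol = 1.94014 mol
Moles of O2 = 34.24 g ÷ 32.0 g/mol = 1.07 mol
Moles ÷ coefficient: C2H6: 1.94014/2 = 0.9701, O2: 1.07/7 = 0.1529
(a) O2 has the smaller value, so O2 is the limiting reagent.
(b) Moles of CO2 = 1.07 mol O2 × (4/7) = 0.611429 mol; mass = 0.611429 mol × 44.01 g/mol = 26.91 g
(c) C2H6 consumed = 1.07 × (2/7) = 0.305714 mol; remaining = 1.94014 − 0.305714 = 1.63443 mol; mass = 1.63443 mol × 30.07 g/mol = 49.15 g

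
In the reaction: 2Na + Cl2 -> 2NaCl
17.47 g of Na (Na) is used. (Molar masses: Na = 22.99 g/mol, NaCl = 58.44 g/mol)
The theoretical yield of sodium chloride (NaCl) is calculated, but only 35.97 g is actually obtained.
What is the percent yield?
Moles of Na = 17.47 g ÷ 22.99 g/mol = 0.759896 mol
Mole ratio: 2 mol NaCl / 2 mol Na
Moles of NaCl = 0.759896 × (2/2) = 0.759896 mol
Theoretical yield = 0.759896 mol × 58.44 g/mol = 44.408 g
Actual yield = 35.97 g
Percent yield = (35.97 / 44.408) × 100% = 81.0%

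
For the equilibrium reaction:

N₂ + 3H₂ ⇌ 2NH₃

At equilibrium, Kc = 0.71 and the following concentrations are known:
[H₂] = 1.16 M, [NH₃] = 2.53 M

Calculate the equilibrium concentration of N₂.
[N₂] = 5.7758 M

Kc = ([NH₃]^2) / ([N₂] × [H₂]^3) = 0.71
[N₂]^1 = (product terms)/(Kc · other reactant terms) = 6.4009 / (0.71 · 1.5609) = 5.7758
[N₂] = 5.7758 M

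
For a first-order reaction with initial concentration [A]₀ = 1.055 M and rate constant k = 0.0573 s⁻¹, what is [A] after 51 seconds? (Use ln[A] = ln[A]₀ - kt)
0.0568 M

ln[A] = ln[A]₀ - k·t = ln(1.055) - (0.0573)·(51) = 0.0535 - 2.9223 = -2.8688
[A] = e^(-2.8688) = 0.0568 M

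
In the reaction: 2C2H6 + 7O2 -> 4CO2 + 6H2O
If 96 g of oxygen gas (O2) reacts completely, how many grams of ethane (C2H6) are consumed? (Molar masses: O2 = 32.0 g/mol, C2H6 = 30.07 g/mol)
Moles of O2 = 96 g ÷ 32.0 g/mol = 3 mol
Mole ratio: 2 mol C2H6 / 7 mol O2
Moles of C2H6 = 3 × (2/7) = 0.857143 mol
Mass of C2H6 = 0.857143 mol × 30.07 g/mol = 25.77 g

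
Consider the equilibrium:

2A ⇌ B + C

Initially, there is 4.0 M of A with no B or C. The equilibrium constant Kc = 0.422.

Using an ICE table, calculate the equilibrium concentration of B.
[B] = 1.130 M

ICE: [A] = 4.0 − 2x, [B] = [C] = x.
Kc = x²/(4.0 − 2x)² = 0.422 ⇒ √Kc = x/(4.0 − 2x).
x = √0.422·4.0/(1 + 2√0.422) = 0.64962·4.0/2.2992 = 1.1301.
[B] = x = 1.130 M.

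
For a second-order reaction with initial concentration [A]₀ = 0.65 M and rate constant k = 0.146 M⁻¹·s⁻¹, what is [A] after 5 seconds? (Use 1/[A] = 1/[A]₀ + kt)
0.4408 M

1/[A] = 1/[A]₀ + k·t = 1/0.65 + (0.146)·(5) = 1.5385 + 0.7300 = 2.2685
[A] = 1/2.2685 = 0.4408 M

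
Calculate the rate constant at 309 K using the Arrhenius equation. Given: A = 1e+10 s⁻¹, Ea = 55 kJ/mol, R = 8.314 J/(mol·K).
5.04e+00 s⁻¹

k = A·exp(-Ea/(R·T)) = 1e+10·exp(-55000/(8.314·309)) = 1e+10·exp(-21.4089) = 1e+10·5.0377e-10 = 5.04e+00 s⁻¹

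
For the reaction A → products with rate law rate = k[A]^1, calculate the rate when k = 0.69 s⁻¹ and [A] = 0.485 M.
0.3346 M/s

rate = k·[A]^1 = 0.69·(0.485)^1 = 0.69·0.485 = 0.3346 M/s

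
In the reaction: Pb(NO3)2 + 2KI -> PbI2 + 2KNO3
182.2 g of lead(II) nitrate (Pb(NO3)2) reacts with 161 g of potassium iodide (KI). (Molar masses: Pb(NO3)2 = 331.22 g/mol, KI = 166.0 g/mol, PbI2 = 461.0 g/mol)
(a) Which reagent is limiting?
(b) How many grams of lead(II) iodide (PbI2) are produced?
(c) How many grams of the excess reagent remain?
(a) KI, (b) 223.6 g, (c) 21.58 g

Moles of Pb(NO3)2 = 182.2 g ÷ 331.22 g/mol = 0.550088 mol
Moles of KI = 161 g ÷ 166.0 g/mol = 0.96988 mol
Moles ÷ coefficient: Pb(NO3)2: 0.550088/1 = 0.5501, KI: 0.96988/2 = 0.4849
(a) KI has the smaller value, so KI is the limiting reagent.
(b) Moles of PbI2 = 0.96988 mol KI × (1/2) = 0.48494 mol; mass = 0.48494 mol × 461.0 g/mol = 223.6 g
(c) Pb(NO3)2 consumed = 0.96988 × (1/2) = 0.48494 mol; remaining = 0.550088 − 0.48494 = 0.0651478 mol; mass = 0.0651478 mol × 331.22 g/mol = 21.58 g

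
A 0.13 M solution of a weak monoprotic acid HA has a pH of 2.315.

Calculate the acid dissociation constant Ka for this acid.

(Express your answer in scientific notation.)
K_a = 1.87e-04

[H⁺] = 10^(−pH) = 10^(−2.315) = 4.842e-03 M. For HA ⇌ H⁺ + A⁻, Ka = x²/(C − x) = (4.842e-03)²/(0.13 − 4.842e-03) = 1.87e-04.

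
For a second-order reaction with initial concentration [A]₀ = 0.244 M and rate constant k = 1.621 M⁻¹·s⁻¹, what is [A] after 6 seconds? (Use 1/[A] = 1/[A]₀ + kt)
0.0723 M

1/[A] = 1/[A]₀ + k·t = 1/0.244 + (1.621)·(6) = 4.0984 + 9.7260 = 13.8244
[A] = 1/13.8244 = 0.0723 M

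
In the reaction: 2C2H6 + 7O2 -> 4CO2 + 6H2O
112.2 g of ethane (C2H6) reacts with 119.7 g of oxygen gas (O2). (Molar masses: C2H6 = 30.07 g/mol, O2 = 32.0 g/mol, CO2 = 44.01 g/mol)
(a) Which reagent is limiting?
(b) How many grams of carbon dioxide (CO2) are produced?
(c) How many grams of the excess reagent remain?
(a) O2, (b) 94.07 g, (c) 80.06 g

Moles of C2H6 = 112.2 g ÷ 30.07 g/mol = 3.73129 mol
Moles of O2 = 119.7 g ÷ 32.0 g/mol = 3.74063 mol
Moles ÷ coefficient: C2H6: 3.73129/2 = 1.866, O2: 3.74063/7 = 0.5344
(a) O2 has the smaller value, so O2 is the limiting reagent.
(b) Moles of CO2 = 3.74063 mol O2 × (4/7) = 2.1375 mol; mass = 2.1375 mol × 44.01 g/mol = 94.07 g
(c) C2H6 consumed = 3.74063 × (2/7) = 1.06875 mol; remaining = 3.73129 − 1.06875 = 2.66254 mol; mass = 2.66254 mol × 30.07 g/mol = 80.06 g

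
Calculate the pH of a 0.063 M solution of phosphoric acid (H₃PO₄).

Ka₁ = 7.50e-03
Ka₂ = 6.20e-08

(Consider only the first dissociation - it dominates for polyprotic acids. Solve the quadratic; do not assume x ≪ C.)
pH = 1.74

x² + Ka₁·x − Ka₁·C = 0 with Ka₁ = 7.50e-03, C = 0.063.
x = (−Ka₁ + √(Ka₁² + 4·Ka₁·C))/2 = 1.8308e-02 M, so pH = 1.74.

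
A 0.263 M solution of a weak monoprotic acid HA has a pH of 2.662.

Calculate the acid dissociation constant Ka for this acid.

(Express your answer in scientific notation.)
K_a = 1.82e-05

[H⁺] = 10^(−pH) = 10^(−2.662) = 2.178e-03 M. For HA ⇌ H⁺ + A⁻, Ka = x²/(C − x) = (2.178e-03)²/(0.263 − 2.178e-03) = 1.82e-05.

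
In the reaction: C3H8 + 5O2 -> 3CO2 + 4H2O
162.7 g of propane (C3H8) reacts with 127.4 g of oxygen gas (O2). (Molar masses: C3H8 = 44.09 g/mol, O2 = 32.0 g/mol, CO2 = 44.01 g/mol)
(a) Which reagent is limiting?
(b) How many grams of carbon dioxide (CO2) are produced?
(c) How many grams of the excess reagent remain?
(a) O2, (b) 105.1 g, (c) 127.6 g

Moles of C3H8 = 162.7 g ÷ 44.09 g/mol = 3.69018 mol
Moles of O2 = 127.4 g ÷ 32.0 g/mol = 3.98125 mol
Moles ÷ coefficient: C3H8: 3.69018/1 = 3.69, O2: 3.98125/5 = 0.7963
(a) O2 has the smaller value, so O2 is the limiting reagent.
(b) Moles of CO2 = 3.98125 mol O2 × (3/5) = 2.38875 mol; mass = 2.38875 mol × 44.01 g/mol = 105.1 g
(c) C3H8 consumed = 3.98125 × (1/5) = 0.79625 mol; remaining = 3.69018 − 0.79625 = 2.89393 mol; mass = 2.89393 mol × 44.09 g/mol = 127.6 g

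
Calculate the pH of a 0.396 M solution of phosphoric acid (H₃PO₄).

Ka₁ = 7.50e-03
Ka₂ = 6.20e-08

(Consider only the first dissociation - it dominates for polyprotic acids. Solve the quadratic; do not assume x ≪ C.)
pH = 1.29

x² + Ka₁·x − Ka₁·C = 0 with Ka₁ = 7.50e-03, C = 0.396.
x = (−Ka₁ + √(Ka₁² + 4·Ka₁·C))/2 = 5.0877e-02 M, so pH = 1.29.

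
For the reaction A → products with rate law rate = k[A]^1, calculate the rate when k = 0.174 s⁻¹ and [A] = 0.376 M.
0.06542 M/s

rate = k·[A]^1 = 0.174·(0.376)^1 = 0.174·0.376 = 0.06542 M/s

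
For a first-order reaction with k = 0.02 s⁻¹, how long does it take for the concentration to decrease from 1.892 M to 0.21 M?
109.91 s

From ln[A] = ln[A]₀ - k·t: t = ln([A]₀/[A])/k = ln(1.892/0.21)/0.02 = ln(9.0095)/0.02 = 2.1983/0.02 = 109.91 s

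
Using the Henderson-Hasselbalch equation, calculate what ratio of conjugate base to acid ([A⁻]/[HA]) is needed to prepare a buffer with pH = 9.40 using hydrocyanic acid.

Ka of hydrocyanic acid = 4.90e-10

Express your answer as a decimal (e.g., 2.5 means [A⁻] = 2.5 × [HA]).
[A⁻]/[HA] = 1.231

pKa = −log(4.90e-10) = 9.3098. pH = pKa + log([A⁻]/[HA]). 9.40 = 9.3098 + log(ratio). log(ratio) = 9.40 − 9.3098 = 0.0902. ratio = 10^(0.0902) = 1.231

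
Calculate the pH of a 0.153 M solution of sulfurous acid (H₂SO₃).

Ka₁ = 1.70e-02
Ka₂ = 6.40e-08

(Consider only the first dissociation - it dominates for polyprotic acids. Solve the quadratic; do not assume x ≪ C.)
pH = 1.36

x² + Ka₁·x − Ka₁·C = 0 with Ka₁ = 1.70e-02, C = 0.153.
x = (−Ka₁ + √(Ka₁² + 4·Ka₁·C))/2 = 4.3203e-02 M, so pH = 1.36.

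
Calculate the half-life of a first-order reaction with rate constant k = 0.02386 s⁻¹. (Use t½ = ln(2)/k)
29.05 s

t½ = ln(2)/k = 0.6931/0.02386 = 29.05 s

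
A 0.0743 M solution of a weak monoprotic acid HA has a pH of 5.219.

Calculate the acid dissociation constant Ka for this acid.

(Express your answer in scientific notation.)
K_a = 4.91e-10

[H⁺] = 10^(−pH) = 10^(−5.219) = 6.039e-06 M. For HA ⇌ H⁺ + A⁻, Ka = x²/(C − x) = (6.039e-06)²/(0.0743 − 6.039e-06) = 4.91e-10.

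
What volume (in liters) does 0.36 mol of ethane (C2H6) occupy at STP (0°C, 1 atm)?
At STP, 1 mol of gas occupies 22.4 L
Volume = 0.36 mol × 22.4 L/mol = 8.06 L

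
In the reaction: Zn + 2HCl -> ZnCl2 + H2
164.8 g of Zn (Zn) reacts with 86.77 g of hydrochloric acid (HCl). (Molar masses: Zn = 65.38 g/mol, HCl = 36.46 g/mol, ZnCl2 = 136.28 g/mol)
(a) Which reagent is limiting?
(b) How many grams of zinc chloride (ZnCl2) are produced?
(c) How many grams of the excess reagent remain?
(a) HCl, (b) 162.2 g, (c) 87 g

Moles of Zn = 164.8 g ÷ 65.38 g/mol = 2.52065 mol
Moles of HCl = 86.77 g ÷ 36.46 g/mol = 2.37987 mol
Moles ÷ coefficient: Zn: 2.52065/1 = 2.521, HCl: 2.37987/2 = 1.19
(a) HCl has the smaller value, so HCl is the limiting reagent.
(b) Moles of ZnCl2 = 2.37987 mol HCl × (1/2) = 1.18993 mol; mass = 1.18993 mol × 136.28 g/mol = 162.2 g
(c) Zn consumed = 2.37987 × (1/2) = 1.18993 mol; remaining = 2.52065 − 1.18993 = 1.33071 mol; mass = 1.33071 mol × 65.38 g/mol = 87 g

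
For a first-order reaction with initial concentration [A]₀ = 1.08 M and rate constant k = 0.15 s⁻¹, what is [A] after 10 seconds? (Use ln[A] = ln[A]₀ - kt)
0.2410 M

ln[A] = ln[A]₀ - k·t = ln(1.08) - (0.15)·(10) = 0.0770 - 1.5000 = -1.4230
[A] = e^(-1.4230) = 0.2410 M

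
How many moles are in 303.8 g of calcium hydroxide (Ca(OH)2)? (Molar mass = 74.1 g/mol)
Moles = 303.8 g ÷ 74.1 g/mol = 4.1 mol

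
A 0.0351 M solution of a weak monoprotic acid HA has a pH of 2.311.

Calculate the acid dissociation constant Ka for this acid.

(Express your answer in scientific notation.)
K_a = 7.90e-04

[H⁺] = 10^(−pH) = 10^(−2.311) = 4.887e-03 M. For HA ⇌ H⁺ + A⁻, Ka = x²/(C − x) = (4.887e-03)²/(0.0351 − 4.887e-03) = 7.90e-04.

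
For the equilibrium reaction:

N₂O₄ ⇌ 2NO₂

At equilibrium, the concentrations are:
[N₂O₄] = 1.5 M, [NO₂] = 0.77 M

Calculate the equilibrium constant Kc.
K_c = 0.3953

Kc = ([NO₂]^2) / ([N₂O₄])
   = ((0.77)^2) / ((1.5))
   = 0.5929 / 1.5 = 0.3953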